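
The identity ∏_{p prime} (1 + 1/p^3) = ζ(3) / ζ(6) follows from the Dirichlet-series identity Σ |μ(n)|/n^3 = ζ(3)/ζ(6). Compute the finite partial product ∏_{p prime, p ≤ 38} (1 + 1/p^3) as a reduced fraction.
∏ = 286534261786467003531264/242522905429175749176095

The primes p ≤ 38 are [2, 3, 5, 7, 11, 13, 17, 19, 23, 29, 31, 37]. For each, (1 + 1/p^3) = (p^3 + 1)/p^3. Multiplying these fractions over p ∈ [2, 3, 5, 7, 11, 13, 17, 19, 23, 29, 31, 37] gives 286534261786467003531264/242522905429175749176095. (In the limit P → ∞ this tends to ζ(3)/ζ(6).)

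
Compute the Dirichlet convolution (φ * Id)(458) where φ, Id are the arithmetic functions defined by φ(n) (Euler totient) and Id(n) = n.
(φ * Id)(458) = 1371

Divisors of 458: [1, 2, 229, 458]. For each d | 458:
  d = 1: φ(1) · Id(458/1) = 1 · 458 = 458
  d = 2: φ(2) · Id(458/2) = 1 · 229 = 229
  d = 229: φ(229) · Id(458/229) = 228 · 2 = 456
  d = 458: φ(458) · Id(458/458) = 228 · 1 = 228
Summing: (φ * Id)(458) = 458 + 229 + 456 + 228 = 1371.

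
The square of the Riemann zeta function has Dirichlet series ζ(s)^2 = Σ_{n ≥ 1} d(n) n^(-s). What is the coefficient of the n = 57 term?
d(57) = 4

ζ(s)^2 = (Σ 1/m^s)(Σ 1/k^s). The coefficient of 1/n^s in the product is the number of ordered pairs (m, k) with mk = n, which equals d(n). For n = 57, divisors are [1, 3, 19, 57], so d(57) = 4.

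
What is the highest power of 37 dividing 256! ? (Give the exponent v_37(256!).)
v_37(256!) = 6

Legendre's formula: v_p(n!) = Σ_{k ≥ 1} ⌊n / p^k⌋. For p = 37, n = 256, the terms are:
  ⌊256/37^1⌋ = ⌊256/37⌋ = 6
(the next term ⌊256/37^2⌋ = 0, terminating the sum). Summing: v_37(256!) = 6 = 6.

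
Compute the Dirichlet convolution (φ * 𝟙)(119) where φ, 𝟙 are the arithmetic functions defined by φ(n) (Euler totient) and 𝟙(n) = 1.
(φ * 𝟙)(119) = 119

Divisors of 119: [1, 7, 17, 119]. For each d | 119:
  d = 1: φ(1) · 𝟙(119/1) = 1 · 1 = 1
  d = 7: φ(7) · 𝟙(119/7) = 6 · 1 = 6
  d = 17: φ(17) · 𝟙(119/17) = 16 · 1 = 16
  d = 119: φ(119) · 𝟙(119/119) = 96 · 1 = 96
Summing: (φ * 𝟙)(119) = 1 + 6 + 16 + 96 = 119.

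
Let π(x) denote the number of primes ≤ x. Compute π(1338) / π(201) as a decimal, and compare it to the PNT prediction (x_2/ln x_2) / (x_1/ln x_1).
π(1338)/π(201) = 217/46 ≈ 4.7174;  PNT prediction ≈ 4.9039.

π(201) = 46 and π(1338) = 217, so π(1338)/π(201) ≈ 4.7174. The PNT-predicted ratio is (1338/ln(1338)) / (201/ln(201)) ≈ 4.9039. The two agree to within a few percent, as expected.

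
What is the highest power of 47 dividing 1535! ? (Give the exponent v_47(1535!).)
v_47(1535!) = 32

Legendre's formula: v_p(n!) = Σ_{k ≥ 1} ⌊n / p^k⌋. For p = 47, n = 1535, the terms are:
  ⌊1535/47^1⌋ = ⌊1535/47⌋ = 32
(the next term ⌊1535/47^2⌋ = 0, terminating the sum). Summing: v_47(1535!) = 32 = 32.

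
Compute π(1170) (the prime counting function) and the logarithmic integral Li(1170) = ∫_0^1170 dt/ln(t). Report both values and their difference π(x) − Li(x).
π(1170) = 192;  Li(1170) ≈ 201.94;  π(x) − Li(x) ≈ -9.94.

Direct count of primes ≤ 1170 gives π(1170) = 192. Numerical evaluation of the logarithmic integral gives Li(1170) ≈ 201.94. The difference π(x) − Li(x) ≈ -9.94 is typically negative for small/moderate x (Li(x) overestimates), though Littlewood's theorem shows this sign changes infinitely often.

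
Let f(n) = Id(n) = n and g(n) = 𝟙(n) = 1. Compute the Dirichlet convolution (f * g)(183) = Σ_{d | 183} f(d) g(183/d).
(Id * 𝟙)(183) = 248

Divisors of 183: [1, 3, 61, 183]. For each d | 183:
  d = 1: Id(1) · 𝟙(183/1) = 1 · 1 = 1
  d = 3: Id(3) · 𝟙(183/3) = 3 · 1 = 3
  d = 61: Id(61) · 𝟙(183/61) = 61 · 1 = 61
  d = 183: Id(183) · 𝟙(183/183) = 183 · 1 = 183
Summing: (Id * 𝟙)(183) = 1 + 3 + 61 + 183 = 248.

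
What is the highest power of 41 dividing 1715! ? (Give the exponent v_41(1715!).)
v_41(1715!) = 42

Legendre's formula: v_p(n!) = Σ_{k ≥ 1} ⌊n / p^k⌋. For p = 41, n = 1715, the terms are:
  ⌊1715/41^1⌋ = ⌊1715/41⌋ = 41
  ⌊1715/41^2⌋ = ⌊1715/1681⌋ = 1
(the next term ⌊1715/41^3⌋ = 0, terminating the sum). Summing: v_41(1715!) = 41 + 1 = 42.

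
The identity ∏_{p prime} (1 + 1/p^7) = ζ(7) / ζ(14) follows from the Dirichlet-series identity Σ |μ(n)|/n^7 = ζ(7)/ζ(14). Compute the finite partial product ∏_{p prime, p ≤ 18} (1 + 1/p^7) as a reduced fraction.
∏ = 5978632292892509031852506135276312/5929491512745875728410756452578125

The primes p ≤ 18 are [2, 3, 5, 7, 11, 13, 17]. For each, (1 + 1/p^7) = (p^7 + 1)/p^7. Multiplying these fractions over p ∈ [2, 3, 5, 7, 11, 13, 17] gives 5978632292892509031852506135276312/5929491512745875728410756452578125. (In the limit P → ∞ this tends to ζ(7)/ζ(14).)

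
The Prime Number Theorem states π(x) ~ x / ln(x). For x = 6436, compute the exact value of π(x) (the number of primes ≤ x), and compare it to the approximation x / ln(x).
π(6436) = 836;  x/ln(x) ≈ 733.89;  relative error ≈ 12.21%.

Directly count primes up to 6436: π(6436) = 836. The PNT approximation gives 6436/ln(6436) ≈ 6436/8.76966 ≈ 733.89. Relative error (π(x) − x/ln(x)) / π(x) ≈ 12.21%; the approximation is known to undercount slightly (Li(x) is a better estimate).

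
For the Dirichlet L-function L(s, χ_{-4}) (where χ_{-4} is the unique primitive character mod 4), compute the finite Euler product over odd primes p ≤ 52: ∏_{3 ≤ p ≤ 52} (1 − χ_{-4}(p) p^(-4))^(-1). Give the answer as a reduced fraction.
∏ = 424022009220093808147330044599350686845258380222853/428762185161728930691534489551822091105495385374720

The odd primes p ≤ 52 are [3, 5, 7, 11, 13, 17, 19, 23, 29, 31, 37, 41, 43, 47]. For each, χ(p) = 1 if p ≡ 1 mod 4, χ(p) = −1 if p ≡ 3 mod 4. Taking (1 − χ(p)/p^4)^(-1) = p^4/(p^4 − χ(p)): (1 − (-1)/3^4)^(-1) · (1 − (1)/5^4)^(-1) · (1 − (-1)/7^4)^(-1) · (1 − (-1)/11^4)^(-1) · (1 − (1)/13^4)^(-1) · (1 − (1)/17^4)^(-1) · (1 − (-1)/19^4)^(-1) · (1 − (-1)/23^4)^(-1) · (1 − (1)/29^4)^(-1) · (1 − (-1)/31^4)^(-1) · (1 − (1)/37^4)^(-1) · (1 − (1)/41^4)^(-1) · (1 − (-1)/43^4)^(-1) · (1 − (-1)/47^4)^(-1) = 424022009220093808147330044599350686845258380222853/428762185161728930691534489551822091105495385374720.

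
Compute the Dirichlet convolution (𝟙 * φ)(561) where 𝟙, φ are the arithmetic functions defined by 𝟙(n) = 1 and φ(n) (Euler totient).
(𝟙 * φ)(561) = 561

Divisors of 561: [1, 3, 11, 17, 33, 51, 187, 561]. For each d | 561:
  d = 1: 𝟙(1) · φ(561/1) = 1 · 320 = 320
  d = 3: 𝟙(3) · φ(561/3) = 1 · 160 = 160
  d = 11: 𝟙(11) · φ(561/11) = 1 · 32 = 32
  d = 17: 𝟙(17) · φ(561/17) = 1 · 20 = 20
  d = 33: 𝟙(33) · φ(561/33) = 1 · 16 = 16
  d = 51: 𝟙(51) · φ(561/51) = 1 · 10 = 10
  d = 187: 𝟙(187) · φ(561/187) = 1 · 2 = 2
  d = 561: 𝟙(561) · φ(561/561) = 1 · 1 = 1
Summing: (𝟙 * φ)(561) = 320 + 160 + 32 + 20 + 16 + 10 + 2 + 1 = 561.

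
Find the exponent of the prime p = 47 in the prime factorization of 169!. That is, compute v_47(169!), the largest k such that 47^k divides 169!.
v_47(169!) = 3

Legendre's formula: v_p(n!) = Σ_{k ≥ 1} ⌊n / p^k⌋. For p = 47, n = 169, the terms are:
  ⌊169/47^1⌋ = ⌊169/47⌋ = 3
(the next term ⌊169/47^2⌋ = 0, terminating the sum). Summing: v_47(169!) = 3 = 3.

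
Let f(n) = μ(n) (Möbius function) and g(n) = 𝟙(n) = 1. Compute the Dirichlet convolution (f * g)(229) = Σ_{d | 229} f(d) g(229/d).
(μ * 𝟙)(229) = 0

Divisors of 229: [1, 229]. For each d | 229:
  d = 1: μ(1) · 𝟙(229/1) = 1 · 1 = 1
  d = 229: μ(229) · 𝟙(229/229) = -1 · 1 = -1
Summing: (μ * 𝟙)(229) = 1 + -1 = 0.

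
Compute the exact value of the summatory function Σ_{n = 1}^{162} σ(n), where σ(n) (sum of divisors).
Σ_{n ≤ 162} σ(n) = 21709

Compute σ(n) for each 1 ≤ n ≤ 162: σ(1) = 1, σ(2) = 3, σ(3) = 4, σ(4) = 7, σ(5) = 6, σ(6) = 12, σ(7) = 8, σ(8) = 15, σ(9) = 13, σ(10) = 18, σ(11) = 12, σ(12) = 28, σ(13) = 14, σ(14) = 24, σ(15) = 24, σ(16) = 31, σ(17) = 18, σ(18) = 39, σ(19) = 20, σ(20) = 42, σ(21) = 32, σ(22) = 36, σ(23) = 24, σ(24) = 60, σ(25) = 31, σ(26) = 42, σ(27) = 40, σ(28) = 56, σ(29) = 30, σ(30) = 72, σ(31) = 32, σ(32) = 63, σ(33) = 48, σ(34) = 54, σ(35) = 48, σ(36) = 91, σ(37) = 38, σ(38) = 60, σ(39) = 56, σ(40) = 90, σ(41) = 42, σ(42) = 96, σ(43) = 44, σ(44) = 84, σ(45) = 78, σ(46) = 72, σ(47) = 48, σ(48) = 124, σ(49) = 57, σ(50) = 93, σ(51) = 72, σ(52) = 98, σ(53) = 54, σ(54) = 120, σ(55) = 72, σ(56) = 120, σ(57) = 80, σ(58) = 90, σ(59) = 60, σ(60) = 168, σ(61) = 62, σ(62) = 96, σ(63) = 104, σ(64) = 127, σ(65) = 84, σ(66) = 144, σ(67) = 68, σ(68) = 126, σ(69) = 96, σ(70) = 144, σ(71) = 72, σ(72) = 195, σ(73) = 74, σ(74) = 114, σ(75) = 124, σ(76) = 140, σ(77) = 96, σ(78) = 168, σ(79) = 80, σ(80) = 186, σ(81) = 121, σ(82) = 126, σ(83) = 84, σ(84) = 224, σ(85) = 108, σ(86) = 132, σ(87) = 120, σ(88) = 180, σ(89) = 90, σ(90) = 234, σ(91) = 112, σ(92) = 168, σ(93) = 128, σ(94) = 144, σ(95) = 120, σ(96) = 252, σ(97) = 98, σ(98) = 171, σ(99) = 156, σ(100) = 217, σ(101) = 102, σ(102) = 216, σ(103) = 104, σ(104) = 210, σ(105) = 192, σ(106) = 162, σ(107) = 108, σ(108) = 280, σ(109) = 110, σ(110) = 216, σ(111) = 152, σ(112) = 248, σ(113) = 114, σ(114) = 240, σ(115) = 144, σ(116) = 210, σ(117) = 182, σ(118) = 180, σ(119) = 144, σ(120) = 360, σ(121) = 133, σ(122) = 186, σ(123) = 168, σ(124) = 224, σ(125) = 156, σ(126) = 312, σ(127) = 128, σ(128) = 255, σ(129) = 176, σ(130) = 252, σ(131) = 132, σ(132) = 336, σ(133) = 160, σ(134) = 204, σ(135) = 240, σ(136) = 270, σ(137) = 138, σ(138) = 288, σ(139) = 140, σ(140) = 336, σ(141) = 192, σ(142) = 216, σ(143) = 168, σ(144) = 403, σ(145) = 180, σ(146) = 222, σ(147) = 228, σ(148) = 266, σ(149) = 150, σ(150) = 372, σ(151) = 152, σ(152) = 300, σ(153) = 234, σ(154) = 288, σ(155) = 192, σ(156) = 392, σ(157) = 158, σ(158) = 240, σ(159) = 216, σ(160) = 378, σ(161) = 192, σ(162) = 363. Summing all 162 values: 21709. (Average order: Σ_{n ≤ x} σ(n) ~ (π²/12) x². For x = 162, (π²/12)·162² ≈ 21584.82.)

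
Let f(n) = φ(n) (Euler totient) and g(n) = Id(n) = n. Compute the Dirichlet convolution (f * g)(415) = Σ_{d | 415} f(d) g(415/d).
(φ * Id)(415) = 1485

Divisors of 415: [1, 5, 83, 415]. For each d | 415:
  d = 1: φ(1) · Id(415/1) = 1 · 415 = 415
  d = 5: φ(5) · Id(415/5) = 4 · 83 = 332
  d = 83: φ(83) · Id(415/83) = 82 · 5 = 410
  d = 415: φ(415) · Id(415/415) = 328 · 1 = 328
Summing: (φ * Id)(415) = 415 + 332 + 410 + 328 = 1485.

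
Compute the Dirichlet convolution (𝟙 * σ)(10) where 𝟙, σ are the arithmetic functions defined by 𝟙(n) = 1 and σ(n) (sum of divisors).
(𝟙 * σ)(10) = 28

Divisors of 10: [1, 2, 5, 10]. For each d | 10:
  d = 1: 𝟙(1) · σ(10/1) = 1 · 18 = 18
  d = 2: 𝟙(2) · σ(10/2) = 1 · 6 = 6
  d = 5: 𝟙(5) · σ(10/5) = 1 · 3 = 3
  d = 10: 𝟙(10) · σ(10/10) = 1 · 1 = 1
Summing: (𝟙 * σ)(10) = 18 + 6 + 3 + 1 = 28.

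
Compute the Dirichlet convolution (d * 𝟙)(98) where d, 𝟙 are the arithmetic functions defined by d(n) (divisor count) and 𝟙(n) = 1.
(d * 𝟙)(98) = 18

Divisors of 98: [1, 2, 7, 14, 49, 98]. For each d | 98:
  d = 1: d(1) · 𝟙(98/1) = 1 · 1 = 1
  d = 2: d(2) · 𝟙(98/2) = 2 · 1 = 2
  d = 7: d(7) · 𝟙(98/7) = 2 · 1 = 2
  d = 14: d(14) · 𝟙(98/14) = 4 · 1 = 4
  d = 49: d(49) · 𝟙(98/49) = 3 · 1 = 3
  d = 98: d(98) · 𝟙(98/98) = 6 · 1 = 6
Summing: (d * 𝟙)(98) = 1 + 2 + 2 + 4 + 3 + 6 = 18.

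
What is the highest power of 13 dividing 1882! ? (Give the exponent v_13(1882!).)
v_13(1882!) = 155

Legendre's formula: v_p(n!) = Σ_{k ≥ 1} ⌊n / p^k⌋. For p = 13, n = 1882, the terms are:
  ⌊1882/13^1⌋ = ⌊1882/13⌋ = 144
  ⌊1882/13^2⌋ = ⌊1882/169⌋ = 11
(the next term ⌊1882/13^3⌋ = 0, terminating the sum). Summing: v_13(1882!) = 144 + 11 = 155.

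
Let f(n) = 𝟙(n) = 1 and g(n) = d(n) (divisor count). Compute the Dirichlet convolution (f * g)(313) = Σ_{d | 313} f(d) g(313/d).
(𝟙 * d)(313) = 3

Divisors of 313: [1, 313]. For each d | 313:
  d = 1: 𝟙(1) · d(313/1) = 1 · 2 = 2
  d = 313: 𝟙(313) · d(313/313) = 1 · 1 = 1
Summing: (𝟙 * d)(313) = 2 + 1 = 3.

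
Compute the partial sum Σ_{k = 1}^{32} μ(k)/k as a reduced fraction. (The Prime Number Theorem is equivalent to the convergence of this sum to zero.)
Σ μ(k)/k = -4193929329/66853496710

Values of μ(k) for 1 ≤ k ≤ 32: μ(1) = 1, μ(2) = -1, μ(3) = -1, μ(5) = -1, μ(6) = 1, μ(7) = -1, μ(10) = 1, μ(11) = -1, μ(13) = -1, μ(14) = 1, μ(15) = 1, μ(17) = -1, μ(19) = -1, μ(21) = 1, μ(22) = 1, μ(23) = -1, μ(26) = 1, μ(29) = -1, μ(30) = -1, μ(31) = -1, with μ = 0 on non-squarefree integers. Summing μ(k)/k for k where μ(k) ≠ 0 gives -4193929329/66853496710 ≈ -0.0627. (PNT ⟺ this sum → 0 as n → ∞.)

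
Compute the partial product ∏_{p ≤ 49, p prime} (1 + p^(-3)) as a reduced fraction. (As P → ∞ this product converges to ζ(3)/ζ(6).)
∏ = 8015182591485824614015950466842624/6783810016842653083409665472454505

The primes p ≤ 49 are [2, 3, 5, 7, 11, 13, 17, 19, 23, 29, 31, 37, 41, 43, 47]. For each, (1 + 1/p^3) = (p^3 + 1)/p^3. Multiplying these fractions over p ∈ [2, 3, 5, 7, 11, 13, 17, 19, 23, 29, 31, 37, 41, 43, 47] gives 8015182591485824614015950466842624/6783810016842653083409665472454505. (In the limit P → ∞ this tends to ζ(3)/ζ(6).)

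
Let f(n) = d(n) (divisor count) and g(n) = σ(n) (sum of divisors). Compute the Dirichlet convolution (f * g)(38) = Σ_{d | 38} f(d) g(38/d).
(d * σ)(38) = 110

Divisors of 38: [1, 2, 19, 38]. For each d | 38:
  d = 1: d(1) · σ(38/1) = 1 · 60 = 60
  d = 2: d(2) · σ(38/2) = 2 · 20 = 40
  d = 19: d(19) · σ(38/19) = 2 · 3 = 6
  d = 38: d(38) · σ(38/38) = 4 · 1 = 4
Summing: (d * σ)(38) = 60 + 40 + 6 + 4 = 110.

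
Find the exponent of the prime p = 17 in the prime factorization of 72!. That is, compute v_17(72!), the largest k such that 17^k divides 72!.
v_17(72!) = 4

Legendre's formula: v_p(n!) = Σ_{k ≥ 1} ⌊n / p^k⌋. For p = 17, n = 72, the terms are:
  ⌊72/17^1⌋ = ⌊72/17⌋ = 4
(the next term ⌊72/17^2⌋ = 0, terminating the sum). Summing: v_17(72!) = 4 = 4.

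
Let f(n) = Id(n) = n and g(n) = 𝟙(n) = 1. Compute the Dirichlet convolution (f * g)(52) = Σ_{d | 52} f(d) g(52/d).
(Id * 𝟙)(52) = 98

Divisors of 52: [1, 2, 4, 13, 26, 52]. For each d | 52:
  d = 1: Id(1) · 𝟙(52/1) = 1 · 1 = 1
  d = 2: Id(2) · 𝟙(52/2) = 2 · 1 = 2
  d = 4: Id(4) · 𝟙(52/4) = 4 · 1 = 4
  d = 13: Id(13) · 𝟙(52/13) = 13 · 1 = 13
  d = 26: Id(26) · 𝟙(52/26) = 26 · 1 = 26
  d = 52: Id(52) · 𝟙(52/52) = 52 · 1 = 52
Summing: (Id * 𝟙)(52) = 1 + 2 + 4 + 13 + 26 + 52 = 98.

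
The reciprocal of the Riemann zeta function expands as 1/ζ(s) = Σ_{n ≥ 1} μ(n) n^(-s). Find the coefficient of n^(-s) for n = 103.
μ(103) = -1

Factor n = 103 = 103. μ(n) = 0 if any exponent ≥ 2 (not squarefree); otherwise μ(n) = (−1)^{ω(n)} where ω(n) is the number of distinct prime factors. Applying: μ(103) = -1.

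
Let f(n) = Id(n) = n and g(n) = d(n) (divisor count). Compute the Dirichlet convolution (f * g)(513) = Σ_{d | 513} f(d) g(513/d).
(Id * d)(513) = 1218

Divisors of 513: [1, 3, 9, 19, 27, 57, 171, 513]. For each d | 513:
  d = 1: Id(1) · d(513/1) = 1 · 8 = 8
  d = 3: Id(3) · d(513/3) = 3 · 6 = 18
  d = 9: Id(9) · d(513/9) = 9 · 4 = 36
  d = 19: Id(19) · d(513/19) = 19 · 4 = 76
  d = 27: Id(27) · d(513/27) = 27 · 2 = 54
  d = 57: Id(57) · d(513/57) = 57 · 3 = 171
  d = 171: Id(171) · d(513/171) = 171 · 2 = 342
  d = 513: Id(513) · d(513/513) = 513 · 1 = 513
Summing: (Id * d)(513) = 8 + 18 + 36 + 76 + 54 + 171 + 342 + 513 = 1218.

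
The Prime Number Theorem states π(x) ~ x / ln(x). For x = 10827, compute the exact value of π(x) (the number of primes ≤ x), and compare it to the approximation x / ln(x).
π(10827) = 1315;  x/ln(x) ≈ 1165.47;  relative error ≈ 11.37%.

Directly count primes up to 10827: π(10827) = 1315. The PNT approximation gives 10827/ln(10827) ≈ 10827/9.28980 ≈ 1165.47. Relative error (π(x) − x/ln(x)) / π(x) ≈ 11.37%; the approximation is known to undercount slightly (Li(x) is a better estimate).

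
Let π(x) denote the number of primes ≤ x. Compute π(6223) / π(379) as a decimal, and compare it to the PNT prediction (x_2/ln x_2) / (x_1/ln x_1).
π(6223)/π(379) = 810/75 ≈ 10.8000;  PNT prediction ≈ 11.1597.

π(379) = 75 and π(6223) = 810, so π(6223)/π(379) ≈ 10.8000. The PNT-predicted ratio is (6223/ln(6223)) / (379/ln(379)) ≈ 11.1597. The two agree to within a few percent, as expected.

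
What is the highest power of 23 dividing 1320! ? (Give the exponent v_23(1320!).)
v_23(1320!) = 59

Legendre's formula: v_p(n!) = Σ_{k ≥ 1} ⌊n / p^k⌋. For p = 23, n = 1320, the terms are:
  ⌊1320/23^1⌋ = ⌊1320/23⌋ = 57
  ⌊1320/23^2⌋ = ⌊1320/529⌋ = 2
(the next term ⌊1320/23^3⌋ = 0, terminating the sum). Summing: v_23(1320!) = 57 + 2 = 59.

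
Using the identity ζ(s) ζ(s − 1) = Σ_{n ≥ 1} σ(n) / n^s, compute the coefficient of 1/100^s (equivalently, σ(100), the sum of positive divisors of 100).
σ(100) = 217

In the product (Σ m^0/m^s)(Σ k / k^s) = Σ (Σ_{d | n} d) / n^s, the coefficient of 1/n^s is σ(n) = Σ_{d | n} d. For n = 100, divisors are [1, 2, 4, 5, 10, 20, 25, 50, 100]; summing: σ(100) = 217.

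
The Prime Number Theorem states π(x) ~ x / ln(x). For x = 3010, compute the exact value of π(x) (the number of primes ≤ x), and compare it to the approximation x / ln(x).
π(3010) = 431;  x/ln(x) ≈ 375.79;  relative error ≈ 12.81%.

Directly count primes up to 3010: π(3010) = 431. The PNT approximation gives 3010/ln(3010) ≈ 3010/8.00970 ≈ 375.79. Relative error (π(x) − x/ln(x)) / π(x) ≈ 12.81%; the approximation is known to undercount slightly (Li(x) is a better estimate).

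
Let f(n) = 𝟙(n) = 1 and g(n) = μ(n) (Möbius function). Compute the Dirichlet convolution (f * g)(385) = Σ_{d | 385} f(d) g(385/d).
(𝟙 * μ)(385) = 0

Divisors of 385: [1, 5, 7, 11, 35, 55, 77, 385]. For each d | 385:
  d = 1: 𝟙(1) · μ(385/1) = 1 · -1 = -1
  d = 5: 𝟙(5) · μ(385/5) = 1 · 1 = 1
  d = 7: 𝟙(7) · μ(385/7) = 1 · 1 = 1
  d = 11: 𝟙(11) · μ(385/11) = 1 · 1 = 1
  d = 35: 𝟙(35) · μ(385/35) = 1 · -1 = -1
  d = 55: 𝟙(55) · μ(385/55) = 1 · -1 = -1
  d = 77: 𝟙(77) · μ(385/77) = 1 · -1 = -1
  d = 385: 𝟙(385) · μ(385/385) = 1 · 1 = 1
Summing: (𝟙 * μ)(385) = -1 + 1 + 1 + 1 + -1 + -1 + -1 + 1 = 0.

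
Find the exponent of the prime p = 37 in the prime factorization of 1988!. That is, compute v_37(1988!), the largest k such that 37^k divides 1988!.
v_37(1988!) = 54

Legendre's formula: v_p(n!) = Σ_{k ≥ 1} ⌊n / p^k⌋. For p = 37, n = 1988, the terms are:
  ⌊1988/37^1⌋ = ⌊1988/37⌋ = 53
  ⌊1988/37^2⌋ = ⌊1988/1369⌋ = 1
(the next term ⌊1988/37^3⌋ = 0, terminating the sum). Summing: v_37(1988!) = 53 + 1 = 54.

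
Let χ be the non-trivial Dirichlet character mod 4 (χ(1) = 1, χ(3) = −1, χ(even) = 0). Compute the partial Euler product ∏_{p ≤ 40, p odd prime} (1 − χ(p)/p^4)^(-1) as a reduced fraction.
∏ = 36907491853859640421662745584761054387/37320078298954450639637508295357366272

The odd primes p ≤ 40 are [3, 5, 7, 11, 13, 17, 19, 23, 29, 31, 37]. For each, χ(p) = 1 if p ≡ 1 mod 4, χ(p) = −1 if p ≡ 3 mod 4. Taking (1 − χ(p)/p^4)^(-1) = p^4/(p^4 − χ(p)): (1 − (-1)/3^4)^(-1) · (1 − (1)/5^4)^(-1) · (1 − (-1)/7^4)^(-1) · (1 − (-1)/11^4)^(-1) · (1 − (1)/13^4)^(-1) · (1 − (1)/17^4)^(-1) · (1 − (-1)/19^4)^(-1) · (1 − (-1)/23^4)^(-1) · (1 − (1)/29^4)^(-1) · (1 − (-1)/31^4)^(-1) · (1 − (1)/37^4)^(-1) = 36907491853859640421662745584761054387/37320078298954450639637508295357366272.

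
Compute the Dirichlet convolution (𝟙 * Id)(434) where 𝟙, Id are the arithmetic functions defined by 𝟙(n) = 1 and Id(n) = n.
(𝟙 * Id)(434) = 768

Divisors of 434: [1, 2, 7, 14, 31, 62, 217, 434]. For each d | 434:
  d = 1: 𝟙(1) · Id(434/1) = 1 · 434 = 434
  d = 2: 𝟙(2) · Id(434/2) = 1 · 217 = 217
  d = 7: 𝟙(7) · Id(434/7) = 1 · 62 = 62
  d = 14: 𝟙(14) · Id(434/14) = 1 · 31 = 31
  d = 31: 𝟙(31) · Id(434/31) = 1 · 14 = 14
  d = 62: 𝟙(62) · Id(434/62) = 1 · 7 = 7
  d = 217: 𝟙(217) · Id(434/217) = 1 · 2 = 2
  d = 434: 𝟙(434) · Id(434/434) = 1 · 1 = 1
Summing: (𝟙 * Id)(434) = 434 + 217 + 62 + 31 + 14 + 7 + 2 + 1 = 768.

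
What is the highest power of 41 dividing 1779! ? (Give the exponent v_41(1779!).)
v_41(1779!) = 44

Legendre's formula: v_p(n!) = Σ_{k ≥ 1} ⌊n / p^k⌋. For p = 41, n = 1779, the terms are:
  ⌊1779/41^1⌋ = ⌊1779/41⌋ = 43
  ⌊1779/41^2⌋ = ⌊1779/1681⌋ = 1
(the next term ⌊1779/41^3⌋ = 0, terminating the sum). Summing: v_41(1779!) = 43 + 1 = 44.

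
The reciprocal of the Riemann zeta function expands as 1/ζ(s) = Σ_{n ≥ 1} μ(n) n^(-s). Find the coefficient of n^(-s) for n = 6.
μ(6) = 1

Factor n = 6 = 2 · 3. μ(n) = 0 if any exponent ≥ 2 (not squarefree); otherwise μ(n) = (−1)^{ω(n)} where ω(n) is the number of distinct prime factors. Applying: μ(6) = 1.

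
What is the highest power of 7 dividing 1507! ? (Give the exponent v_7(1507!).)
v_7(1507!) = 249

Legendre's formula: v_p(n!) = Σ_{k ≥ 1} ⌊n / p^k⌋. For p = 7, n = 1507, the terms are:
  ⌊1507/7^1⌋ = ⌊1507/7⌋ = 215
  ⌊1507/7^2⌋ = ⌊1507/49⌋ = 30
  ⌊1507/7^3⌋ = ⌊1507/343⌋ = 4
(the next term ⌊1507/7^4⌋ = 0, terminating the sum). Summing: v_7(1507!) = 215 + 30 + 4 = 249.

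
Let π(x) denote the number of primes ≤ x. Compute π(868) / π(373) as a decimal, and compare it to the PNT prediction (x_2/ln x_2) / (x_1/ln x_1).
π(868)/π(373) = 150/74 ≈ 2.0270;  PNT prediction ≈ 2.0366.

π(373) = 74 and π(868) = 150, so π(868)/π(373) ≈ 2.0270. The PNT-predicted ratio is (868/ln(868)) / (373/ln(373)) ≈ 2.0366. The two agree to within a few percent, as expected.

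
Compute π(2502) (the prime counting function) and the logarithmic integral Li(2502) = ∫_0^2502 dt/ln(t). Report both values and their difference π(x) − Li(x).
π(2502) = 367;  Li(2502) ≈ 379.86;  π(x) − Li(x) ≈ -12.86.

Direct count of primes ≤ 2502 gives π(2502) = 367. Numerical evaluation of the logarithmic integral gives Li(2502) ≈ 379.86. The difference π(x) − Li(x) ≈ -12.86 is typically negative for small/moderate x (Li(x) overestimates), though Littlewood's theorem shows this sign changes infinitely often.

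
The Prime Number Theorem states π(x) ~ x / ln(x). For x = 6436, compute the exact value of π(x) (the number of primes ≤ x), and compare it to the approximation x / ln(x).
π(6436) = 836;  x/ln(x) ≈ 733.89;  relative error ≈ 12.21%.

Directly count primes up to 6436: π(6436) = 836. The PNT approximation gives 6436/ln(6436) ≈ 6436/8.76966 ≈ 733.89. Relative error (π(x) − x/ln(x)) / π(x) ≈ 12.21%; the approximation is known to undercount slightly (Li(x) is a better estimate).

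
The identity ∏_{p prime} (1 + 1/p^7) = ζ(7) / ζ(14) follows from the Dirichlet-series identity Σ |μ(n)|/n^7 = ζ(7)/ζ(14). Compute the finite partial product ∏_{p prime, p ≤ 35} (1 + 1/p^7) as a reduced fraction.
∏ = 45636384576315690080929715569674882079693135504462522074208731086848/45261280733327250662945753058202857554009606630517518569698816246875

The primes p ≤ 35 are [2, 3, 5, 7, 11, 13, 17, 19, 23, 29, 31]. For each, (1 + 1/p^7) = (p^7 + 1)/p^7. Multiplying these fractions over p ∈ [2, 3, 5, 7, 11, 13, 17, 19, 23, 29, 31] gives 45636384576315690080929715569674882079693135504462522074208731086848/45261280733327250662945753058202857554009606630517518569698816246875. (In the limit P → ∞ this tends to ζ(7)/ζ(14).)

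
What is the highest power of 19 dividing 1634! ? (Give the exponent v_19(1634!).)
v_19(1634!) = 90

Legendre's formula: v_p(n!) = Σ_{k ≥ 1} ⌊n / p^k⌋. For p = 19, n = 1634, the terms are:
  ⌊1634/19^1⌋ = ⌊1634/19⌋ = 86
  ⌊1634/19^2⌋ = ⌊1634/361⌋ = 4
(the next term ⌊1634/19^3⌋ = 0, terminating the sum). Summing: v_19(1634!) = 86 + 4 = 90.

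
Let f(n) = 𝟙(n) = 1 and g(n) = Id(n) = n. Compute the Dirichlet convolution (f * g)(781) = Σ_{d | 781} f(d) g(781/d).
(𝟙 * Id)(781) = 864

Divisors of 781: [1, 11, 71, 781]. For each d | 781:
  d = 1: 𝟙(1) · Id(781/1) = 1 · 781 = 781
  d = 11: 𝟙(11) · Id(781/11) = 1 · 71 = 71
  d = 71: 𝟙(71) · Id(781/71) = 1 · 11 = 11
  d = 781: 𝟙(781) · Id(781/781) = 1 · 1 = 1
Summing: (𝟙 * Id)(781) = 781 + 71 + 11 + 1 = 864.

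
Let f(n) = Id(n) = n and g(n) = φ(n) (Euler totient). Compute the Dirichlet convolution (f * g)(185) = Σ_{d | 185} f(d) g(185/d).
(Id * φ)(185) = 657

Divisors of 185: [1, 5, 37, 185]. For each d | 185:
  d = 1: Id(1) · φ(185/1) = 1 · 144 = 144
  d = 5: Id(5) · φ(185/5) = 5 · 36 = 180
  d = 37: Id(37) · φ(185/37) = 37 · 4 = 148
  d = 185: Id(185) · φ(185/185) = 185 · 1 = 185
Summing: (Id * φ)(185) = 144 + 180 + 148 + 185 = 657.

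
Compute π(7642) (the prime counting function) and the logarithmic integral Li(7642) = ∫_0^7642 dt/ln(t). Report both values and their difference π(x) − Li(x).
π(7642) = 969;  Li(7642) ≈ 986.48;  π(x) − Li(x) ≈ -17.48.

Direct count of primes ≤ 7642 gives π(7642) = 969. Numerical evaluation of the logarithmic integral gives Li(7642) ≈ 986.48. The difference π(x) − Li(x) ≈ -17.48 is typically negative for small/moderate x (Li(x) overestimates), though Littlewood's theorem shows this sign changes infinitely often.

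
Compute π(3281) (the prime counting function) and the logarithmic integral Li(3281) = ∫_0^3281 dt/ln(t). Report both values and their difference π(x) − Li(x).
π(3281) = 462;  Li(3281) ≈ 477.66;  π(x) − Li(x) ≈ -15.66.

Direct count of primes ≤ 3281 gives π(3281) = 462. Numerical evaluation of the logarithmic integral gives Li(3281) ≈ 477.66. The difference π(x) − Li(x) ≈ -15.66 is typically negative for small/moderate x (Li(x) overestimates), though Littlewood's theorem shows this sign changes infinitely often.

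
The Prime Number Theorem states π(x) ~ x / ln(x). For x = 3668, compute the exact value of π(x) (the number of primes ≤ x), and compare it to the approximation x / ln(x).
π(3668) = 511;  x/ln(x) ≈ 446.91;  relative error ≈ 12.54%.

Directly count primes up to 3668: π(3668) = 511. The PNT approximation gives 3668/ln(3668) ≈ 3668/8.20740 ≈ 446.91. Relative error (π(x) − x/ln(x)) / π(x) ≈ 12.54%; the approximation is known to undercount slightly (Li(x) is a better estimate).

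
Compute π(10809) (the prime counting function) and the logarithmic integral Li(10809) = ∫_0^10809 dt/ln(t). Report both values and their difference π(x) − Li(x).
π(10809) = 1315;  Li(10809) ≈ 1333.60;  π(x) − Li(x) ≈ -18.60.

Direct count of primes ≤ 10809 gives π(10809) = 1315. Numerical evaluation of the logarithmic integral gives Li(10809) ≈ 1333.60. The difference π(x) − Li(x) ≈ -18.60 is typically negative for small/moderate x (Li(x) overestimates), though Littlewood's theorem shows this sign changes infinitely often.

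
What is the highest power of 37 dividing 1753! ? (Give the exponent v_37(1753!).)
v_37(1753!) = 48

Legendre's formula: v_p(n!) = Σ_{k ≥ 1} ⌊n / p^k⌋. For p = 37, n = 1753, the terms are:
  ⌊1753/37^1⌋ = ⌊1753/37⌋ = 47
  ⌊1753/37^2⌋ = ⌊1753/1369⌋ = 1
(the next term ⌊1753/37^3⌋ = 0, terminating the sum). Summing: v_37(1753!) = 47 + 1 = 48.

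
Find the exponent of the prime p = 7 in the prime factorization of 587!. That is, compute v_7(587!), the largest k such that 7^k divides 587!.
v_7(587!) = 95

Legendre's formula: v_p(n!) = Σ_{k ≥ 1} ⌊n / p^k⌋. For p = 7, n = 587, the terms are:
  ⌊587/7^1⌋ = ⌊587/7⌋ = 83
  ⌊587/7^2⌋ = ⌊587/49⌋ = 11
  ⌊587/7^3⌋ = ⌊587/343⌋ = 1
(the next term ⌊587/7^4⌋ = 0, terminating the sum). Summing: v_7(587!) = 83 + 11 + 1 = 95.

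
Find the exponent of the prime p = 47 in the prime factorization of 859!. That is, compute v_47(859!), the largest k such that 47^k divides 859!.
v_47(859!) = 18

Legendre's formula: v_p(n!) = Σ_{k ≥ 1} ⌊n / p^k⌋. For p = 47, n = 859, the terms are:
  ⌊859/47^1⌋ = ⌊859/47⌋ = 18
(the next term ⌊859/47^2⌋ = 0, terminating the sum). Summing: v_47(859!) = 18 = 18.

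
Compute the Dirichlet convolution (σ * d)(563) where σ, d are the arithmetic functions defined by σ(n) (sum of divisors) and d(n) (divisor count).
(σ * d)(563) = 566

Divisors of 563: [1, 563]. For each d | 563:
  d = 1: σ(1) · d(563/1) = 1 · 2 = 2
  d = 563: σ(563) · d(563/563) = 564 · 1 = 564
Summing: (σ * d)(563) = 2 + 564 = 566.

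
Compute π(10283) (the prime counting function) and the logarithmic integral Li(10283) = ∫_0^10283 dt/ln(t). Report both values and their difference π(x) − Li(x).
π(10283) = 1261;  Li(10283) ≈ 1276.82;  π(x) − Li(x) ≈ -15.82.

Direct count of primes ≤ 10283 gives π(10283) = 1261. Numerical evaluation of the logarithmic integral gives Li(10283) ≈ 1276.82. The difference π(x) − Li(x) ≈ -15.82 is typically negative for small/moderate x (Li(x) overestimates), though Littlewood's theorem shows this sign changes infinitely often.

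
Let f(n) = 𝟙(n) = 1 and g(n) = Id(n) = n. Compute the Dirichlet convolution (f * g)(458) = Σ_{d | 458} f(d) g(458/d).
(𝟙 * Id)(458) = 690

Divisors of 458: [1, 2, 229, 458]. For each d | 458:
  d = 1: 𝟙(1) · Id(458/1) = 1 · 458 = 458
  d = 2: 𝟙(2) · Id(458/2) = 1 · 229 = 229
  d = 229: 𝟙(229) · Id(458/229) = 1 · 2 = 2
  d = 458: 𝟙(458) · Id(458/458) = 1 · 1 = 1
Summing: (𝟙 * Id)(458) = 458 + 229 + 2 + 1 = 690.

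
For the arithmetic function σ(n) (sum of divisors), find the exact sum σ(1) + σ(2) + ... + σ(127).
Σ_{n ≤ 127} σ(n) = 13280

Compute σ(n) for each 1 ≤ n ≤ 127: σ(1) = 1, σ(2) = 3, σ(3) = 4, σ(4) = 7, σ(5) = 6, σ(6) = 12, σ(7) = 8, σ(8) = 15, σ(9) = 13, σ(10) = 18, σ(11) = 12, σ(12) = 28, σ(13) = 14, σ(14) = 24, σ(15) = 24, σ(16) = 31, σ(17) = 18, σ(18) = 39, σ(19) = 20, σ(20) = 42, σ(21) = 32, σ(22) = 36, σ(23) = 24, σ(24) = 60, σ(25) = 31, σ(26) = 42, σ(27) = 40, σ(28) = 56, σ(29) = 30, σ(30) = 72, σ(31) = 32, σ(32) = 63, σ(33) = 48, σ(34) = 54, σ(35) = 48, σ(36) = 91, σ(37) = 38, σ(38) = 60, σ(39) = 56, σ(40) = 90, σ(41) = 42, σ(42) = 96, σ(43) = 44, σ(44) = 84, σ(45) = 78, σ(46) = 72, σ(47) = 48, σ(48) = 124, σ(49) = 57, σ(50) = 93, σ(51) = 72, σ(52) = 98, σ(53) = 54, σ(54) = 120, σ(55) = 72, σ(56) = 120, σ(57) = 80, σ(58) = 90, σ(59) = 60, σ(60) = 168, σ(61) = 62, σ(62) = 96, σ(63) = 104, σ(64) = 127, σ(65) = 84, σ(66) = 144, σ(67) = 68, σ(68) = 126, σ(69) = 96, σ(70) = 144, σ(71) = 72, σ(72) = 195, σ(73) = 74, σ(74) = 114, σ(75) = 124, σ(76) = 140, σ(77) = 96, σ(78) = 168, σ(79) = 80, σ(80) = 186, σ(81) = 121, σ(82) = 126, σ(83) = 84, σ(84) = 224, σ(85) = 108, σ(86) = 132, σ(87) = 120, σ(88) = 180, σ(89) = 90, σ(90) = 234, σ(91) = 112, σ(92) = 168, σ(93) = 128, σ(94) = 144, σ(95) = 120, σ(96) = 252, σ(97) = 98, σ(98) = 171, σ(99) = 156, σ(100) = 217, σ(101) = 102, σ(102) = 216, σ(103) = 104, σ(104) = 210, σ(105) = 192, σ(106) = 162, σ(107) = 108, σ(108) = 280, σ(109) = 110, σ(110) = 216, σ(111) = 152, σ(112) = 248, σ(113) = 114, σ(114) = 240, σ(115) = 144, σ(116) = 210, σ(117) = 182, σ(118) = 180, σ(119) = 144, σ(120) = 360, σ(121) = 133, σ(122) = 186, σ(123) = 168, σ(124) = 224, σ(125) = 156, σ(126) = 312, σ(127) = 128. Summing all 127 values: 13280. (Average order: Σ_{n ≤ x} σ(n) ~ (π²/12) x². For x = 127, (π²/12)·127² ≈ 13265.57.)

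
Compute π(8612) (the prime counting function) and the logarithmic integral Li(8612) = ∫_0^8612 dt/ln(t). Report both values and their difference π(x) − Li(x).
π(8612) = 1072;  Li(8612) ≈ 1094.23;  π(x) − Li(x) ≈ -22.23.

Direct count of primes ≤ 8612 gives π(8612) = 1072. Numerical evaluation of the logarithmic integral gives Li(8612) ≈ 1094.23. The difference π(x) − Li(x) ≈ -22.23 is typically negative for small/moderate x (Li(x) overestimates), though Littlewood's theorem shows this sign changes infinitely often.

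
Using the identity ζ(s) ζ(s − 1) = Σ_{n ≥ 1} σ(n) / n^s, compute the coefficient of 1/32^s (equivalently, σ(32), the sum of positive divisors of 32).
σ(32) = 63

In the product (Σ m^0/m^s)(Σ k / k^s) = Σ (Σ_{d | n} d) / n^s, the coefficient of 1/n^s is σ(n) = Σ_{d | n} d. For n = 32, divisors are [1, 2, 4, 8, 16, 32]; summing: σ(32) = 63.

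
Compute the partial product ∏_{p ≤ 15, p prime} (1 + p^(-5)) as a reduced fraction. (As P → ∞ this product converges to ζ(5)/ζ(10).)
∏ = 3142700502292816/3033799133990625

The primes p ≤ 15 are [2, 3, 5, 7, 11, 13]. For each, (1 + 1/p^5) = (p^5 + 1)/p^5. Multiplying these fractions over p ∈ [2, 3, 5, 7, 11, 13] gives 3142700502292816/3033799133990625. (In the limit P → ∞ this tends to ζ(5)/ζ(10).)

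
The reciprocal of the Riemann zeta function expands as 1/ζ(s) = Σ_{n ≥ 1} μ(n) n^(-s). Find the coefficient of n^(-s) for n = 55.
μ(55) = 1

Factor n = 55 = 5 · 11. μ(n) = 0 if any exponent ≥ 2 (not squarefree); otherwise μ(n) = (−1)^{ω(n)} where ω(n) is the number of distinct prime factors. Applying: μ(55) = 1.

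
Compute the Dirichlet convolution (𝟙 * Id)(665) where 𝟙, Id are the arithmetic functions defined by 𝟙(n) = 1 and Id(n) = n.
(𝟙 * Id)(665) = 960

Divisors of 665: [1, 5, 7, 19, 35, 95, 133, 665]. For each d | 665:
  d = 1: 𝟙(1) · Id(665/1) = 1 · 665 = 665
  d = 5: 𝟙(5) · Id(665/5) = 1 · 133 = 133
  d = 7: 𝟙(7) · Id(665/7) = 1 · 95 = 95
  d = 19: 𝟙(19) · Id(665/19) = 1 · 35 = 35
  d = 35: 𝟙(35) · Id(665/35) = 1 · 19 = 19
  d = 95: 𝟙(95) · Id(665/95) = 1 · 7 = 7
  d = 133: 𝟙(133) · Id(665/133) = 1 · 5 = 5
  d = 665: 𝟙(665) · Id(665/665) = 1 · 1 = 1
Summing: (𝟙 * Id)(665) = 665 + 133 + 95 + 35 + 19 + 7 + 5 + 1 = 960.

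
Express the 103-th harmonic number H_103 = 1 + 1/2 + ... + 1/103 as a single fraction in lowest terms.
H_103 = 151349767267338274345189261892875037217718429/29012042540587955997705808574162155756055616

Direct summation: H_103 = 1 + 1/2 + ... + 1/103. The least common denominator is lcm(1, ..., 103) = 725301063514698899942645214354053893901390400; over this denominator the numerator is 725301063514698899942645214354053893901390400 + 362650531757349449971322607177026946950695200 + 241767021171566299980881738118017964633796800 + 181325265878674724985661303588513473475347600 + 145060212702939779988529042870810778780278080 + 120883510585783149990440869059008982316898400 + 103614437644956985706092173479150556271627200 + 90662632939337362492830651794256736737673800 + 80589007057188766660293912706005988211265600 + 72530106351469889994264521435405389390139040 + 65936460319518081812967746759459444900126400 + 60441755292891574995220434529504491158449200 + 55792389501130684610972708796465684146260800 + 51807218822478492853046086739575278135813600 + 48353404234313259996176347623603592926759360 + 45331316469668681246415325897128368368836900 + 42664768442041111761332071432591405523611200 + 40294503528594383330146956353002994105632800 + 38173740184984152628560274439687047047441600 + 36265053175734944997132260717702694695069520 + 34538145881652328568697391159716852090542400 + 32968230159759040906483873379729722450063200 + 31534828848465169562723704971915386691364800 + 30220877646445787497610217264752245579224600 + 29012042540587955997705808574162155756055616 + 27896194750565342305486354398232842073130400 + 26863002352396255553431304235335329403755200 + 25903609411239246426523043369787639067906800 + 25010381500506858618711903943243237720737600 + 24176702117156629998088173811801796463379680 + 23396808500474158062665974656582383674238400 + 22665658234834340623207662948564184184418450 + 21978820106506027270989248919819814966708800 + 21332384221020555880666035716295702761805600 + 20722887528991397141218434695830111254325440 + 20147251764297191665073478176501497052816400 + 19602731446343213511963384171731186321659200 + 19086870092492076314280137219843523523720800 + 18597463167043561536990902932155228048753600 + 18132526587867472498566130358851347347534760 + 17690269841821924388845005228147655948814400 + 17269072940826164284348695579858426045271200 + 16867466593365090696340586380326834741892800 + 16484115079879520453241936689864861225031600 + 16117801411437753332058782541201197642253120 + 15767414424232584781361852485957693345682400 + 15431937521589338296652025837320295614923200 + 15110438823222893748805108632376122789612300 + 14802062520708140815156024782735793753089600 + 14506021270293977998852904287081077878027808 + 14221589480680370587110690477530468507870400 + 13948097375282671152743177199116421036565200 + 13684925726692432074389532346302903658516800 + 13431501176198127776715652117667664701877600 + 13187292063903616362593549351891888980025280 + 12951804705619623213261521684893819533953400 + 12724580061661384209520091479895682349147200 + 12505190750253429309355951971621618860368800 + 12293238364655913558349918887356845659345600 + 12088351058578314999044086905900898231689840 + 11890181369093424589223692038591047441006400 + 11698404250237079031332987328291191837119200 + 11512715293884109522899130386572284030180800 + 11332829117417170311603831474282092092209225 + 11158477900226136922194541759293136829252160 + 10989410053253013635494624459909907483354400 + 10825389007682073133472316632150058117931200 + 10666192110510277940333017858147851380902800 + 10511609616155056520907901657305128897121600 + 10361443764495698570609217347915055627162720 + 10215507936826745069614721328930336533822400 + 10073625882148595832536739088250748526408200 + 9935631007050669862228016634987039642484800 + 9801365723171606755981692085865593160829600 + 9670680846862651999235269524720718585351872 + 9543435046246038157140068609921761761860400 + 9419494331359725973281106679922777842875200 + 9298731583521780768495451466077614024376800 + 9181026120439226581552471067772834100017600 + 9066263293933736249283065179425673673767380 + 8954334117465418517810434745111776467918400 + 8845134920910962194422502614073827974407200 + 8738567030297577107742713425952456553028800 + 8634536470413082142174347789929213022635600 + 8532953688408222352266414286518281104722240 + 8433733296682545348170293190163417370946400 + 8336793833502286206237301314414412573579200 + 8242057539939760226620968344932430612515800 + 8149450151850549437557811397236560605633600 + 8058900705718876666029391270600598821126560 + 7970341357304383515853244113780812020894400 + 7883707212116292390680926242978846672841200 + 7798936166824719354221991552194127891412800 + 7715968760794669148326012918660147807461600 + 7634748036996830525712054887937409409488320 + 7555219411611446874402554316188061394806150 + 7477330551697926803532424890247978287643200 + 7401031260354070407578012391367896876544800 + 7326273368835342423663082973273271655569600 + 7253010635146988999426452143540538939013904 + 7181198648660385147946982320337167266350400 + 7110794740340185293555345238765234253935200 + 7041757898200960193617914702466542659236800 = 3783744181683456858629731547321875930442960725, so H_103 = 3783744181683456858629731547321875930442960725/725301063514698899942645214354053893901390400; reducing by gcd(3783744181683456858629731547321875930442960725, 725301063514698899942645214354053893901390400) = 25 gives 151349767267338274345189261892875037217718429/29012042540587955997705808574162155756055616 ≈ 5.21679. (The PNT-adjacent estimate ln(103) + γ ≈ 5.21194 matches within O(1/n).)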